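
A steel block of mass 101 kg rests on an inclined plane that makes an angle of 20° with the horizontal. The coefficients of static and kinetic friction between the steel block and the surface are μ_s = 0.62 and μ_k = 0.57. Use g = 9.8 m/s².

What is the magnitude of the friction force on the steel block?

f ≈ 339 N (up the incline)

Normal force: N = m g cos θ = 101 × 9.8 × cos 20° = 930.1 N.
Along the slope the weight component is m g sin θ = 338.5 N; friction must supply exactly this, acting up-slope.
Maximum static friction available: μ_s N = 0.62 × 930.1 = 576.7 N.
Since |338.5| ≤ 576.7 N, static friction is sufficient; f equals the required value, not μ_s N.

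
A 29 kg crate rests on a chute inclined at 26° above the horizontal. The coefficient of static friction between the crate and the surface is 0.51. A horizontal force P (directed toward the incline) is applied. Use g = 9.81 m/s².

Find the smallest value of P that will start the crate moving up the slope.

P ≈ 378 N

At impending motion up the slope, friction acts down-slope at its limit: f = μ_s N.
Perpendicular to the incline: N = m g cos θ + P sin θ.
Along the incline: P cos θ = m g sin θ + μ_s N = m g sin θ + μ_s (m g cos θ + P sin θ).
Solving, P (cos θ − μ_s sin θ) = m g (sin θ + μ_s cos θ), so P = 29×9.81×(sin 26° + 0.51 cos 26°)/(cos 26° − 0.51 sin 26°) = 284×0.8968/0.6752 = 378 N.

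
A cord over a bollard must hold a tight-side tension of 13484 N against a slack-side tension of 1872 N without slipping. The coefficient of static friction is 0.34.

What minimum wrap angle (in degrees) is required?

β_min ≈ 333°

T₂/T₁ = e^{μβ} → β = ln(T₂/T₁)/μ.
β = ln(13484/1872)/0.34 = 1.974/0.34 = 5.807 rad.
In degrees: β = 5.807 × 180/π = 333°.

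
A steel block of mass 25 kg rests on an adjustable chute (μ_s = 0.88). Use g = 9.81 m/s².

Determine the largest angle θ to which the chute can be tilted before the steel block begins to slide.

At the slip threshold, m g sin θ = μ_s · m g cos θ, so tan θ = μ_s.
θ_max = arctan(0.88) = 41.3°.

θ_max ≈ 41.3°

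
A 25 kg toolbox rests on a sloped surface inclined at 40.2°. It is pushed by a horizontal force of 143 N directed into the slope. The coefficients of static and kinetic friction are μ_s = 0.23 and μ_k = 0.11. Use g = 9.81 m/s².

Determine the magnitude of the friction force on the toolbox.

f ≈ 49.1 N (up the incline)

The horizontal push has a component P sin θ into the surface, so N = m g cos θ + P sin θ = 187.3 + 92.3 = 279.6 N.
Along the incline, the net driving force (taking up-slope positive) is P cos θ − m g sin θ = 109.2 − 158.3 = -49.08 N, so equilibrium requires friction f = 49.08 N (up-slope).
The limit of static friction is μ_s N = 64.31 N.
|f_req| = 49.08 ≤ 64.31 N → the toolbox is in equilibrium; friction equals the required value.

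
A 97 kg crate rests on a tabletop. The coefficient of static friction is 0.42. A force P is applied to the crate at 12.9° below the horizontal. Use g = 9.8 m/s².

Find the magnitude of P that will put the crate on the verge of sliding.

P ≈ 453 N

N = m g + P sin α (the push presses the crate into the tabletop).
At impending slip, P cos α = μ_s N = μ_s (m g + P sin α).
Solving: P (cos α − μ_s sin α) = μ_s m g → P = 0.42×951/(cos 12.9° − 0.42 sin 12.9°) = 399/0.881 = 453 N.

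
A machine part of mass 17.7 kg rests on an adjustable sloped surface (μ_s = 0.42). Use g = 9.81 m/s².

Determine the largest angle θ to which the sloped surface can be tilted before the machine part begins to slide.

θ_max ≈ 22.8°

At the slip threshold, m g sin θ = μ_s · m g cos θ, so tan θ = μ_s.
θ_max = arctan(0.42) = 22.8°.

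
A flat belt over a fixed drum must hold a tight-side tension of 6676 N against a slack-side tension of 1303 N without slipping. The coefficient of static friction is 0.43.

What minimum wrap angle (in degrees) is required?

β_min ≈ 218°

T₂/T₁ = e^{μβ} → β = ln(T₂/T₁)/μ.
β = ln(6676/1303)/0.43 = 1.634/0.43 = 3.8 rad.
In degrees: β = 3.8 × 180/π = 218°.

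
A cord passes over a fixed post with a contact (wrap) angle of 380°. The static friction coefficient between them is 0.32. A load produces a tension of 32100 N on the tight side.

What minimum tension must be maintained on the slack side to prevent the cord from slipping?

Capstan equation at impending slip: T_tight/T_slack = e^{μβ}.
β = 380° = 6.632 rad; e^{μβ} = e^{0.32×6.632} = 8.35.
T_slack = T_tight / e^{μβ} = 32100 / 8.35 = 3840 N.

T_min ≈ 3840 N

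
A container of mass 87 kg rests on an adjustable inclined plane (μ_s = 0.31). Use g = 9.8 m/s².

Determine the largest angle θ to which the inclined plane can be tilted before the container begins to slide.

At the slip threshold, m g sin θ = μ_s · m g cos θ, so tan θ = μ_s.
θ_max = arctan(0.31) = 17.2°.

θ_max ≈ 17.2°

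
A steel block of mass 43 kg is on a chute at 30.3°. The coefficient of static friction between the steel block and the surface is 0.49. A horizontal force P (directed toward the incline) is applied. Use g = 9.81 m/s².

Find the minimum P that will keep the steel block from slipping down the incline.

P_min ≈ 30.9 N

The steel block tends to slide down (tan θ > μ_s), so at the point of impending slip friction acts up-slope at its limit: f = μ_s N.
Perpendicular to the incline: N = m g cos θ + P sin θ.
Along the incline: P cos θ + μ_s N = m g sin θ, i.e. P cos θ + μ_s (m g cos θ + P sin θ) = m g sin θ.
Solving, P (cos θ + μ_s sin θ) = m g (sin θ − μ_s cos θ), so P = 422×0.08146/1.111 = 30.9 N.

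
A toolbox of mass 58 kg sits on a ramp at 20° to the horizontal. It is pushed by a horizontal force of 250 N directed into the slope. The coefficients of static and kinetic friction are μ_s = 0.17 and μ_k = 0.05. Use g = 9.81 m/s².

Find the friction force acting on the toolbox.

Resolve perpendicular to the incline: N = m g cos θ + P sin θ = 58×9.81×cos 20° + 250×sin 20° = 620.2 N.
Along the incline, the net driving force (taking up-slope positive) is P cos θ − m g sin θ = 234.9 − 194.6 = 40.32 N, so equilibrium requires friction f = -40.32 N (down-slope).
Maximum static friction: μ_s N = 0.17 × 620.2 = 105.4 N.
|f_req| = 40.32 ≤ 105.4 N → the toolbox is in equilibrium; friction equals the required value.

f ≈ 40.3 N (down the incline)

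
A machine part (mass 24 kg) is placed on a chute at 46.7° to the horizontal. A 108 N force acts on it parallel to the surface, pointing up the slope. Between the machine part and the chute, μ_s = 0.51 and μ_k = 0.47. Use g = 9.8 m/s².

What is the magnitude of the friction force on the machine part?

The normal reaction is N = m g cos θ = 161.3 N.
The friction needed for equilibrium is m g sin θ − P = 171.2 − 108 = 63.17 N, measured positive up-slope.
Static friction can supply at most μ_s N = 82.27 N.
Since |63.17| ≤ 82.27 N, no slip — friction simply equals what equilibrium demands.

f ≈ 63.2 N (up the incline)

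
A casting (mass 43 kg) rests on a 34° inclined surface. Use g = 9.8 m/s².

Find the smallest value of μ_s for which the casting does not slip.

μ_s,min ≈ 0.675

At the slip threshold m g sin θ = μ_s m g cos θ, so μ_s,min = tan θ.
μ_s,min = tan 34° = 0.675.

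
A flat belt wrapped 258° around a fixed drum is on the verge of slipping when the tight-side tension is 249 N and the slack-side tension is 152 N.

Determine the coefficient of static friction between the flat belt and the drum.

T₂/T₁ = e^{μβ} → μ = ln(T₂/T₁)/β.
β = 258° = 4.503 rad.
μ = ln(249/152)/4.503 = ln(1.638)/4.503 = 0.11.

μ ≈ 0.11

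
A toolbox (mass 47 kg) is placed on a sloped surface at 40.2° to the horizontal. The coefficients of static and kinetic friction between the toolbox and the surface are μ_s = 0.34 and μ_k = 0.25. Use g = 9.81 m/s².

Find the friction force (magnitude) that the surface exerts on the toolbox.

Normal force: N = m g cos θ = 47 × 9.81 × cos 40.2° = 352.2 N.
For equilibrium along the incline, friction must balance the weight component: f = m g sin θ = 297.6 N up the slope.
Maximum static friction available: μ_s N = 0.34 × 352.2 = 119.7 N.
Since |297.6| > 119.7 N, static friction cannot hold it; the toolbox slides down the incline and kinetic friction applies: f = μ_k N = 0.25 × 352.2 = 88 N.

f ≈ 88 N (up the incline)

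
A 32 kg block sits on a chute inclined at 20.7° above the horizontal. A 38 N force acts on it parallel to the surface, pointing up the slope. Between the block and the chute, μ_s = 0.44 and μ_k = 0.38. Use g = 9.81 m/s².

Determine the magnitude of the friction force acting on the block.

f ≈ 73 N (up the incline)

The normal reaction is N = m g cos θ = 293.7 N.
For equilibrium along the incline the friction force must supply f = m g sin θ − P = 111 − 38 = 72.96 N (positive meaning up-slope).
Maximum static friction available: μ_s N = 0.44 × 293.7 = 129.2 N.
Since |72.96| ≤ 129.2 N, the block remains in static equilibrium and friction takes exactly the required value.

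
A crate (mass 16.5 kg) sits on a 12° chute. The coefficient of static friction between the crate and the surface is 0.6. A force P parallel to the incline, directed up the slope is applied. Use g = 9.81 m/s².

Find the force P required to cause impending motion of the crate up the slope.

At impending motion up the slope, friction acts down-slope at its limit: f = μ_s N.
P is parallel to the surface, so N = m g cos θ = 158 N.
Along the incline: P = m g sin θ + μ_s N = 33.7 + 0.6×158 = 129 N.

P ≈ 129 N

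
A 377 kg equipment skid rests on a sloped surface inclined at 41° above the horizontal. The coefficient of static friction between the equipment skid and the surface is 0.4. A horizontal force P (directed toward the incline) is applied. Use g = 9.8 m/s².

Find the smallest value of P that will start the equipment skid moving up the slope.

P ≈ 7190 N

At impending motion up the slope, friction acts down-slope at its limit: f = μ_s N.
Perpendicular to the incline: N = m g cos θ + P sin θ.
Along the incline: P cos θ = m g sin θ + μ_s N = m g sin θ + μ_s (m g cos θ + P sin θ).
Solving, P (cos θ − μ_s sin θ) = m g (sin θ + μ_s cos θ), so P = 377×9.8×(sin 41° + 0.4 cos 41°)/(cos 41° − 0.4 sin 41°) = 3690×0.9579/0.4923 = 7190 N.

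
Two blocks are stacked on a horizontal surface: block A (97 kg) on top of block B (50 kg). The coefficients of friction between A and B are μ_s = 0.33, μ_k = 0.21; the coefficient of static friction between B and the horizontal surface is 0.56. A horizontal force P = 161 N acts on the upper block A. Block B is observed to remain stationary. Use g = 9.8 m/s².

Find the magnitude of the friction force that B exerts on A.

f ≈ 161 N

Between the blocks, N₁ = m_A g = 950.6 N.
So the A–B interface can sustain at most μ_s N₁ = 313.7 N of static friction.
Since P = 161 N ≤ 313.7 N, A does not slip on B; friction on A equals P = 161 N.
By Newton's third law B feels 161 N forward from A. With B stationary, the floor's static friction on B balances it: f₂ = 161 N (well within μ_s(m_A+m_B)g = 806.7 N).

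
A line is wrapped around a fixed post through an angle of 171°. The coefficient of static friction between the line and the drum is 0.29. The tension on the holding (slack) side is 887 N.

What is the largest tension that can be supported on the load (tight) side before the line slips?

T_max ≈ 2110 N

At impending slip the capstan equation gives T₂/T₁ = e^{μβ} with β in radians.
β = 171° × π/180 = 2.985 rad.
e^{μβ} = e^{0.29×2.985} = 2.376.
T₂ = T₁ · e^{μβ} = 887 × 2.376 = 2110 N.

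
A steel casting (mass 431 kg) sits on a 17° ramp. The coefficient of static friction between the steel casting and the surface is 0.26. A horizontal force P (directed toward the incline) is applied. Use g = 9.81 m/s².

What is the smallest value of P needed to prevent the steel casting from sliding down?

P_min ≈ 179 N

The steel casting tends to slide down (tan θ > μ_s), so at the point of impending slip friction acts up-slope at its limit: f = μ_s N.
Perpendicular to the incline: N = m g cos θ + P sin θ.
Along the incline: P cos θ + μ_s N = m g sin θ, i.e. P cos θ + μ_s (m g cos θ + P sin θ) = m g sin θ.
Solving, P (cos θ + μ_s sin θ) = m g (sin θ − μ_s cos θ), so P = 4230×0.04373/1.032 = 179 N.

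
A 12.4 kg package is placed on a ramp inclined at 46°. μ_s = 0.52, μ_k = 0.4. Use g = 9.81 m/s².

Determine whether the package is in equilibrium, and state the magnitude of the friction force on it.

f ≈ 33.8 N

N = m g cos θ = 84.5 N.
Down-slope weight component: m g sin θ = 87.5 N.
μ_s N = 43.9 N.
87.5 > 43.9 N, so it slides; kinetic friction f = μ_k N = 0.4×84.5 = 33.8 N.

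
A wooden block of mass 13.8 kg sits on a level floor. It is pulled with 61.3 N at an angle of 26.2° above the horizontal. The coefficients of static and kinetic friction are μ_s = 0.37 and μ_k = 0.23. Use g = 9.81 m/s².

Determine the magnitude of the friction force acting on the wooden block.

N = m g − P sin α = 135.4 − 61.3×sin 26.2° = 108.3 N.
For equilibrium, f = P cos α = 61.3×cos 26.2° = 55 N.
The static-friction limit is μ_s N = 40.08 N.
55 > 40.08 N → the wooden block slides; f = μ_k N = 0.23×108.3 = 24.9 N.

f ≈ 24.9 N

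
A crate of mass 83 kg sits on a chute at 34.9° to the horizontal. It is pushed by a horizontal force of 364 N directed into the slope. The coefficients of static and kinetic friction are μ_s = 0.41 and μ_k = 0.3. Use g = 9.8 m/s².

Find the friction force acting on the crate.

f ≈ 167 N (up the incline)

Resolve perpendicular to the incline: N = m g cos θ + P sin θ = 83×9.8×cos 34.9° + 364×sin 34.9° = 875.4 N.
Parallel to the incline: P cos θ − m g sin θ = 298.5 − 465.4 = -166.8 N; the friction needed to balance this is 166.8 N acting up the slope.
The limit of static friction is μ_s N = 358.9 N.
|f_req| = 166.8 ≤ 358.9 N → the crate is in equilibrium; friction equals the required value.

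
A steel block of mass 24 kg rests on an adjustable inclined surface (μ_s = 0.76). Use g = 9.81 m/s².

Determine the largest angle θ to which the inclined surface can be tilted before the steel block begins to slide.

θ_max ≈ 37.2°

At the slip threshold, m g sin θ = μ_s · m g cos θ, so tan θ = μ_s.
θ_max = arctan(0.76) = 37.2°.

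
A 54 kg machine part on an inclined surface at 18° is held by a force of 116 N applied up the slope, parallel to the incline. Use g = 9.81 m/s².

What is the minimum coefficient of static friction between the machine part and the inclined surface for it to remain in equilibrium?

N = m g cos θ = 503.8 N.
Friction must make up the shortfall along the incline: f = m g sin θ − P = 163.7 − 116 = 47.7 N.
At the threshold f = μ_s N, so μ_s,min = 47.7/503.8 = 0.0947.

μ_s,min ≈ 0.0947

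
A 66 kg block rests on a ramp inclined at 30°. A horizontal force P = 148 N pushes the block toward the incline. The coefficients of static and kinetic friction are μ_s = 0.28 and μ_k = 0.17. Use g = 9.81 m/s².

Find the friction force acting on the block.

Resolve perpendicular to the incline: N = m g cos θ + P sin θ = 66×9.81×cos 30° + 148×sin 30° = 634.7 N.
Along the incline, the net driving force (taking up-slope positive) is P cos θ − m g sin θ = 128.2 − 323.7 = -195.6 N, so equilibrium requires friction f = 195.6 N (up-slope).
Maximum static friction: μ_s N = 0.28 × 634.7 = 177.7 N.
The required 195.6 N exceeds the static limit, so the block slides down-slope and f = μ_k N = 0.17×634.7 = 108 N.

f ≈ 108 N (up the incline)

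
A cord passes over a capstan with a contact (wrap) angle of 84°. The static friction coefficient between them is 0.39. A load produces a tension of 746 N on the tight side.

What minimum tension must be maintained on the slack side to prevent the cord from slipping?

Capstan equation at impending slip: T_tight/T_slack = e^{μβ}.
β = 84° = 1.466 rad; e^{μβ} = e^{0.39×1.466} = 1.771.
T_slack = T_tight / e^{μβ} = 746 / 1.771 = 421 N.

T_min ≈ 421 N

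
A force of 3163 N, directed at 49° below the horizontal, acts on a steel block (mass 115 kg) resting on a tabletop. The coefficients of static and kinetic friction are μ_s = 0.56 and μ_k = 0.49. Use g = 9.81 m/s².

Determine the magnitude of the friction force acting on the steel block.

The vertical component of P adds to the normal force: N = m g + P sin α = 1128 + 2387 = 3515 N.
The horizontal driving force is P cos α = 2075 N, so equilibrium needs friction f = 2075 N.
The static-friction limit is μ_s N = 1969 N.
2075 > 1969 N → the steel block slides; f = μ_k N = 0.49×3515 = 1720 N.

f ≈ 1720 N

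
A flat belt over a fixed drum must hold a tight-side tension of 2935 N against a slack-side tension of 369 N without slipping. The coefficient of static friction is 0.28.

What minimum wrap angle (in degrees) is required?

β_min ≈ 424°

T₂/T₁ = e^{μβ} → β = ln(T₂/T₁)/μ.
β = ln(2935/369)/0.28 = 2.074/0.28 = 7.406 rad.
In degrees: β = 7.406 × 180/π = 424°.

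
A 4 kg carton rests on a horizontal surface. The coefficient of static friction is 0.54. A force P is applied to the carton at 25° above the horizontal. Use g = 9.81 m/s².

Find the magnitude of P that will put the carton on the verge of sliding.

N = m g − P sin α (the pull lifts the carton).
At impending slip, P cos α = μ_s N = μ_s (m g − P sin α).
Solving: P (cos α + μ_s sin α) = μ_s m g → P = 0.54×39.2/(cos 25° + 0.54 sin 25°) = 21.2/1.135 = 18.7 N.

P ≈ 18.7 N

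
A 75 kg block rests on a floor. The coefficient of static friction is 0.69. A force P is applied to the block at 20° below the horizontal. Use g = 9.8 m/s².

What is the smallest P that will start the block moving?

P ≈ 721 N

N = m g + P sin α (the push presses the block into the floor).
At impending slip, P cos α = μ_s N = μ_s (m g + P sin α).
Solving: P (cos α − μ_s sin α) = μ_s m g → P = 0.69×735/(cos 20° − 0.69 sin 20°) = 507/0.7037 = 721 N.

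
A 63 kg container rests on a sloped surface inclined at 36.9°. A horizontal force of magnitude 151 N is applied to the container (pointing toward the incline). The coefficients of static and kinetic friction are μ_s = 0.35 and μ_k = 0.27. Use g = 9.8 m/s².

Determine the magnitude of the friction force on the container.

Normal direction: N = m g cos θ + P sin θ = 584.4 N.
Along the incline, the net driving force (taking up-slope positive) is P cos θ − m g sin θ = 120.8 − 370.7 = -249.9 N, so equilibrium requires friction f = 249.9 N (up-slope).
Maximum static friction: μ_s N = 0.35 × 584.4 = 204.5 N.
The required 249.9 N exceeds the static limit, so the container slides down-slope and f = μ_k N = 0.27×584.4 = 158 N.

f ≈ 158 N (up the incline)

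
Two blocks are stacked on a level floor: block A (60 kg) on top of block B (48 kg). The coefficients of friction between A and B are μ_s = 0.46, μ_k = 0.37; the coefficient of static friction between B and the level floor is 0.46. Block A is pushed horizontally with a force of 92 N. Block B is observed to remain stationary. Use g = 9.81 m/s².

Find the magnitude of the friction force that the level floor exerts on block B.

f ≈ 92 N

The normal force B exerts on A is simply A's weight, N₁ = 588.6 N.
So the A–B interface can sustain at most μ_s N₁ = 270.8 N of static friction.
Since P = 92 N ≤ 270.8 N, A does not slip on B; friction on A equals P = 92 N.
By Newton's third law B feels 92 N forward from A. With B stationary, the floor's static friction on B balances it: f₂ = 92 N (well within μ_s(m_A+m_B)g = 487.4 N).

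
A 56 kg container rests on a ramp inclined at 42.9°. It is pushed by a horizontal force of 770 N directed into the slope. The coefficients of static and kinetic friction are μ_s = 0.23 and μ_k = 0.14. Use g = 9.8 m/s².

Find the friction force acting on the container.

Resolve perpendicular to the incline: N = m g cos θ + P sin θ = 56×9.8×cos 42.9° + 770×sin 42.9° = 926.2 N.
Parallel to the incline: P cos θ − m g sin θ = 564.1 − 373.6 = 190.5 N; the friction needed to balance this is 190.5 N acting down the slope.
Maximum static friction: μ_s N = 0.23 × 926.2 = 213 N.
Since 190.5 N is within the 213 N limit, the container stays put and friction is exactly 190 N.

f ≈ 190 N (down the incline)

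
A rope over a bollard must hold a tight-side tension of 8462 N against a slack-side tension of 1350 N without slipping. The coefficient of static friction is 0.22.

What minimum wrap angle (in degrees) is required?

β_min ≈ 478°

T₂/T₁ = e^{μβ} → β = ln(T₂/T₁)/μ.
β = ln(8462/1350)/0.22 = 1.835/0.22 = 8.343 rad.
In degrees: β = 8.343 × 180/π = 478°.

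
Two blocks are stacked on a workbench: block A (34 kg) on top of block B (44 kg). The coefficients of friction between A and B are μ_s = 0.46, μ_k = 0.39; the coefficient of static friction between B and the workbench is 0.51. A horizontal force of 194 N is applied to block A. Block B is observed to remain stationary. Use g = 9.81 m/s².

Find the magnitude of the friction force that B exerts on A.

The normal force B exerts on A is simply A's weight, N₁ = 333.5 N.
Maximum static friction on A from B: μ_s N₁ = 0.46×333.5 = 153.4 N.
Since P = 194 N > 153.4 N, A slides on B; the A–B friction is kinetic: f₁ = μ_k N₁ = 0.39×333.5 = 130 N.
B experiences an equal 130 N forward from A (third law). B is in equilibrium, so the floor supplies f₂ = 130 N of static friction (limit μ_s(m_A+m_B)g = 390.2 N, not exceeded).

f ≈ 130 N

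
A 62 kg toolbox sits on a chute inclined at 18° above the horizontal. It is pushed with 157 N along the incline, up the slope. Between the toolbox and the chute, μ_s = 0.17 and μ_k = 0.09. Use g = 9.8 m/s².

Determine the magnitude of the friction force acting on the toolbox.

Normal force: N = m g cos θ = 62 × 9.8 × cos 18° = 577.9 N.
The friction needed for equilibrium is m g sin θ − P = 187.8 − 157 = 30.76 N, measured positive up-slope.
The static-friction ceiling is μ_s N = 0.17 × 577.9 = 98.24 N.
Since |30.76| ≤ 98.24 N, no slip — friction simply equals what equilibrium demands.

f ≈ 30.8 N (up the incline)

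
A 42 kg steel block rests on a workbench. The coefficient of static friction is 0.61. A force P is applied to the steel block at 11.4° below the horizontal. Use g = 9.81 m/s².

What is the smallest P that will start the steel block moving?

P ≈ 292 N

N = m g + P sin α (the push presses the steel block into the workbench).
At impending slip, P cos α = μ_s N = μ_s (m g + P sin α).
Solving: P (cos α − μ_s sin α) = μ_s m g → P = 0.61×412/(cos 11.4° − 0.61 sin 11.4°) = 251/0.8597 = 292 N.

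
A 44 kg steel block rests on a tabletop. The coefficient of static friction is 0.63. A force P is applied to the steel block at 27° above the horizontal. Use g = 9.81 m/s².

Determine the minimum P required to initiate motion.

P ≈ 231 N

N = m g − P sin α (the pull lifts the steel block).
At impending slip, P cos α = μ_s N = μ_s (m g − P sin α).
Solving: P (cos α + μ_s sin α) = μ_s m g → P = 0.63×432/(cos 27° + 0.63 sin 27°) = 272/1.177 = 231 N.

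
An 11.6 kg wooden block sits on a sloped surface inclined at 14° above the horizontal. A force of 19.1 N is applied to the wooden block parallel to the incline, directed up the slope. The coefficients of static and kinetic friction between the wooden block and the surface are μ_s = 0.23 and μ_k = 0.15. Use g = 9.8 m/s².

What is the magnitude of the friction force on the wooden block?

f ≈ 8.4 N (up the incline)

Normal force: N = m g cos θ = 11.6 × 9.8 × cos 14° = 110.3 N.
The friction needed for equilibrium is m g sin θ − P = 27.5 − 19.1 = 8.402 N, measured positive up-slope.
Static friction can supply at most μ_s N = 25.37 N.
Since |8.402| ≤ 25.37 N, static friction is sufficient; f equals the required value, not μ_s N.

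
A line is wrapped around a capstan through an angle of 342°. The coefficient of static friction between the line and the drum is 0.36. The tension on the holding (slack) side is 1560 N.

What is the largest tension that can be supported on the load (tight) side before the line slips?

At impending slip the capstan equation gives T₂/T₁ = e^{μβ} with β in radians.
β = 342° × π/180 = 5.969 rad.
e^{μβ} = e^{0.36×5.969} = 8.575.
T₂ = T₁ · e^{μβ} = 1560 × 8.575 = 13400 N.

T_max ≈ 13400 N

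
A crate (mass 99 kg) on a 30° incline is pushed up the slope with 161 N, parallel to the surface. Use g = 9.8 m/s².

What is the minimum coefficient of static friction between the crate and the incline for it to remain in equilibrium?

N = m g cos θ = 840.2 N.
Friction must make up the shortfall along the incline: f = m g sin θ − P = 485.1 − 161 = 324.1 N.
At the threshold f = μ_s N, so μ_s,min = 324.1/840.2 = 0.386.

μ_s,min ≈ 0.386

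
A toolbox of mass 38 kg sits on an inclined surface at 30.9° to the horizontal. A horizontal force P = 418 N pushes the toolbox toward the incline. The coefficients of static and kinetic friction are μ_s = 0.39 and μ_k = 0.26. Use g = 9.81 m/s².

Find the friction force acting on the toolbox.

f ≈ 167 N (down the incline)

Normal direction: N = m g cos θ + P sin θ = 534.5 N.
Along the incline, the net driving force (taking up-slope positive) is P cos θ − m g sin θ = 358.7 − 191.4 = 167.2 N, so equilibrium requires friction f = -167.2 N (down-slope).
Maximum static friction: μ_s N = 0.39 × 534.5 = 208.5 N.
|f_req| = 167.2 ≤ 208.5 N → the toolbox is in equilibrium; friction equals the required value.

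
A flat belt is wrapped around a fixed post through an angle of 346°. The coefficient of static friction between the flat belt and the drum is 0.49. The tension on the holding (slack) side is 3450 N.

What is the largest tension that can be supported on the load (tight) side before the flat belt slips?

At impending slip the capstan equation gives T₂/T₁ = e^{μβ} with β in radians.
β = 346° × π/180 = 6.039 rad.
e^{μβ} = e^{0.49×6.039} = 19.28.
T₂ = T₁ · e^{μβ} = 3450 × 19.28 = 66500 N.

T_max ≈ 66500 N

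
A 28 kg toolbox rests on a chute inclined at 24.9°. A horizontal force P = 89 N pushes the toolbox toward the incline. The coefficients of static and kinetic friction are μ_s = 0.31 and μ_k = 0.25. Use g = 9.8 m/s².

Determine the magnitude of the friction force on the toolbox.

Resolve perpendicular to the incline: N = m g cos θ + P sin θ = 28×9.8×cos 24.9° + 89×sin 24.9° = 286.4 N.
Parallel to the incline: P cos θ − m g sin θ = 80.73 − 115.5 = -34.81 N; the friction needed to balance this is 34.81 N acting up the slope.
The limit of static friction is μ_s N = 88.77 N.
|f_req| = 34.81 ≤ 88.77 N → the toolbox is in equilibrium; friction equals the required value.

f ≈ 34.8 N (up the incline)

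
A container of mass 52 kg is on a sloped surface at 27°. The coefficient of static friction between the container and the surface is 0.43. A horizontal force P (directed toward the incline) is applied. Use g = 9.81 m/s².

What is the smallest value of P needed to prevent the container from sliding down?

The container tends to slide down (tan θ > μ_s), so at the point of impending slip friction acts up-slope at its limit: f = μ_s N.
Perpendicular to the incline: N = m g cos θ + P sin θ.
Along the incline: P cos θ + μ_s N = m g sin θ, i.e. P cos θ + μ_s (m g cos θ + P sin θ) = m g sin θ.
Solving, P (cos θ + μ_s sin θ) = m g (sin θ − μ_s cos θ), so P = 510×0.07086/1.086 = 33.3 N.

P_min ≈ 33.3 N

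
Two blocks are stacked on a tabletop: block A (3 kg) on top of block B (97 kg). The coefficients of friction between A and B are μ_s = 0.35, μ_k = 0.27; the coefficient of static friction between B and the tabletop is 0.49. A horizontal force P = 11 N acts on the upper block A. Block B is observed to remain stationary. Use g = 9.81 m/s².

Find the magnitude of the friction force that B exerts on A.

f ≈ 7.95 N

Normal force at the A–B interface: N₁ = m_A g = 29.43 N.
So the A–B interface can sustain at most μ_s N₁ = 10.3 N of static friction.
Since P = 11 N > 10.3 N, A slides on B; the A–B friction is kinetic: f₁ = μ_k N₁ = 0.27×29.43 = 7.95 N.
By Newton's third law B feels 7.95 N forward from A. With B stationary, the floor's static friction on B balances it: f₂ = 7.95 N (well within μ_s(m_A+m_B)g = 480.7 N).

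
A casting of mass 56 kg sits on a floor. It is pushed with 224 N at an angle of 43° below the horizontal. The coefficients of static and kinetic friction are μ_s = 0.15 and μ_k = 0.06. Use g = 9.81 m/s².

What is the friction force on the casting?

N = m g + P sin α = 549.4 + 224×sin 43° = 702.1 N.
Horizontally, friction must balance P cos α = 163.8 N.
μ_s N = 0.15 × 702.1 = 105.3 N.
The required friction exceeds μ_s N, so the casting moves and f = μ_k N = 42.1 N.

f ≈ 42.1 N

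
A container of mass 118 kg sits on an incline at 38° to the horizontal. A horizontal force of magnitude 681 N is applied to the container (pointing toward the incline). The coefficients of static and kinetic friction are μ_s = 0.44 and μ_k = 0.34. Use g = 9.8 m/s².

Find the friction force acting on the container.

Resolve perpendicular to the incline: N = m g cos θ + P sin θ = 118×9.8×cos 38° + 681×sin 38° = 1331 N.
Parallel to the incline: P cos θ − m g sin θ = 536.6 − 712 = -175.3 N; the friction needed to balance this is 175.3 N acting up the slope.
Maximum static friction: μ_s N = 0.44 × 1331 = 585.4 N.
Since 175.3 N is within the 585.4 N limit, the container stays put and friction is exactly 175 N.

f ≈ 175 N (up the incline)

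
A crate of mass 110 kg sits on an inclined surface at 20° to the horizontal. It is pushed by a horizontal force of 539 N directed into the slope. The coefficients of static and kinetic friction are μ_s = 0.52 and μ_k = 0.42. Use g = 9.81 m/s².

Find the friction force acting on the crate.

Resolve perpendicular to the incline: N = m g cos θ + P sin θ = 110×9.81×cos 20° + 539×sin 20° = 1198 N.
Parallel to the incline: P cos θ − m g sin θ = 506.5 − 369.1 = 137.4 N; the friction needed to balance this is 137.4 N acting down the slope.
Maximum static friction: μ_s N = 0.52 × 1198 = 623.2 N.
Since 137.4 N is within the 623.2 N limit, the crate stays put and friction is exactly 137 N.

f ≈ 137 N (down the incline)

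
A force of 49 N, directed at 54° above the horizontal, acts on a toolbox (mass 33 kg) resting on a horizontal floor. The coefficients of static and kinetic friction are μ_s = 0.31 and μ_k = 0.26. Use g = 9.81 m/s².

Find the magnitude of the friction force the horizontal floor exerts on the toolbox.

f ≈ 28.8 N

The vertical component of P reduces the normal force: N = m g − P sin α = 323.7 − 39.64 = 284.1 N.
The horizontal driving force is P cos α = 28.8 N, so equilibrium needs friction f = 28.8 N.
μ_s N = 0.31 × 284.1 = 88.07 N.
28.8 ≤ 88.07 N → static; friction equals the required 28.8 N.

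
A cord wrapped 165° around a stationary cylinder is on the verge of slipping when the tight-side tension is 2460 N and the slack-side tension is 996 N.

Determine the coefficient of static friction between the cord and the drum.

T₂/T₁ = e^{μβ} → μ = ln(T₂/T₁)/β.
β = 165° = 2.88 rad.
μ = ln(2460/996)/2.88 = ln(2.47)/2.88 = 0.314.

μ ≈ 0.314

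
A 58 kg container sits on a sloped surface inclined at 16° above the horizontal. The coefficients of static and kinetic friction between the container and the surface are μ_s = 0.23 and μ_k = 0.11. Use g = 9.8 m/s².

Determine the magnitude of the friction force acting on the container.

f ≈ 60.1 N (up the incline)

Perpendicular to the surface, N = m g cos θ = 58·9.8·cos 16° = 546.4 N.
Along the slope the weight component is m g sin θ = 156.7 N; friction must supply exactly this, acting up-slope.
Maximum static friction available: μ_s N = 0.23 × 546.4 = 125.7 N.
Since |156.7| > 125.7 N, static friction cannot hold it; the container slides down the incline and kinetic friction applies: f = μ_k N = 0.11 × 546.4 = 60.1 N.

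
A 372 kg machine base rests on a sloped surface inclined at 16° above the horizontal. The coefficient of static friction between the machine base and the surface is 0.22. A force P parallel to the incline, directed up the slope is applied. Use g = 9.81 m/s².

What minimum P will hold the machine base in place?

The machine base tends to slide down (tan θ > μ_s), so at the point of impending slip friction acts up-slope at its limit: f = μ_s N.
P is parallel to the surface, so N = m g cos θ = 3510 N.
Along the incline: P + μ_s N = m g sin θ, so P = 1010 − 0.22×3510 = 234 N.

P_min ≈ 234 N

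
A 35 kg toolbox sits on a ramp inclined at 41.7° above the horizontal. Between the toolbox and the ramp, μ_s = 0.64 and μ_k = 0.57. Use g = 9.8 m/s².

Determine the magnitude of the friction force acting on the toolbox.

Normal force: N = m g cos θ = 35 × 9.8 × cos 41.7° = 256.1 N.
Along the slope the weight component is m g sin θ = 228.2 N; friction must supply exactly this, acting up-slope.
The static-friction ceiling is μ_s N = 0.64 × 256.1 = 163.9 N.
Since |228.2| > 163.9 N, static friction cannot hold it; the toolbox slides down the incline and kinetic friction applies: f = μ_k N = 0.57 × 256.1 = 146 N.

f ≈ 146 N (up the incline)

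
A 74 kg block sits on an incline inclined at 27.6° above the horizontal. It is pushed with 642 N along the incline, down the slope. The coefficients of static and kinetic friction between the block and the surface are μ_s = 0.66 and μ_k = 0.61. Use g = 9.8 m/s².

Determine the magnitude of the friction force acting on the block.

f ≈ 392 N (up the incline)

Perpendicular to the surface, N = m g cos θ = 74·9.8·cos 27.6° = 642.7 N.
Parallel to the incline, ΣF = 0 gives f = m g sin θ + P = 336 + 642 = 978 N (up-slope positive).
Static friction can supply at most μ_s N = 424.2 N.
Since |978| > 424.2 N, static friction cannot hold it; the block slides down the incline and kinetic friction applies: f = μ_k N = 0.61 × 642.7 = 392 N.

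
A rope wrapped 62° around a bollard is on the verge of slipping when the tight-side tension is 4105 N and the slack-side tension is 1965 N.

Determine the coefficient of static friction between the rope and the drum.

μ ≈ 0.681

T₂/T₁ = e^{μβ} → μ = ln(T₂/T₁)/β.
β = 62° = 1.082 rad.
μ = ln(4105/1965)/1.082 = ln(2.089)/1.082 = 0.681.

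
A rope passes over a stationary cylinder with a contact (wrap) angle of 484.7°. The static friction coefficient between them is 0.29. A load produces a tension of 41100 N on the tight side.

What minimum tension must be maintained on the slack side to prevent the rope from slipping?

T_min ≈ 3540 N

Capstan equation at impending slip: T_tight/T_slack = e^{μβ}.
β = 484.7° = 8.46 rad; e^{μβ} = e^{0.29×8.46} = 11.63.
T_slack = T_tight / e^{μβ} = 41100 / 11.63 = 3540 N.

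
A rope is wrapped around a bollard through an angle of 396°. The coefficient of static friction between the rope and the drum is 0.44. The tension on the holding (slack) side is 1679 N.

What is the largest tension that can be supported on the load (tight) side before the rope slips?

T_max ≈ 35100 N

At impending slip the capstan equation gives T₂/T₁ = e^{μβ} with β in radians.
β = 396° × π/180 = 6.912 rad.
e^{μβ} = e^{0.44×6.912} = 20.93.
T₂ = T₁ · e^{μβ} = 1679 × 20.93 = 35100 N.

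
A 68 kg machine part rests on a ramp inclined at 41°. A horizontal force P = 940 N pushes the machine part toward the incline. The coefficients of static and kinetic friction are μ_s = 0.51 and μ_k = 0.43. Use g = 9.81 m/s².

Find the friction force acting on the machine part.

Normal direction: N = m g cos θ + P sin θ = 1120 N.
Parallel to the incline: P cos θ − m g sin θ = 709.4 − 437.6 = 271.8 N; the friction needed to balance this is 271.8 N acting down the slope.
The limit of static friction is μ_s N = 571.3 N.
|f_req| = 271.8 ≤ 571.3 N → the machine part is in equilibrium; friction equals the required value.

f ≈ 272 N (down the incline)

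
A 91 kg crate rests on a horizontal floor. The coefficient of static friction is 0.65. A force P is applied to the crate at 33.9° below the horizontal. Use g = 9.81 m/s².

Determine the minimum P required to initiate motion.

P ≈ 1240 N

N = m g + P sin α (the push presses the crate into the horizontal floor).
At impending slip, P cos α = μ_s N = μ_s (m g + P sin α).
Solving: P (cos α − μ_s sin α) = μ_s m g → P = 0.65×893/(cos 33.9° − 0.65 sin 33.9°) = 580/0.4675 = 1240 N.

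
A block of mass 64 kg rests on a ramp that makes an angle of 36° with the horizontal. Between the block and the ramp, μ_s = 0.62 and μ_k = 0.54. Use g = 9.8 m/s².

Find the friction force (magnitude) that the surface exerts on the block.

Perpendicular to the surface, N = m g cos θ = 64·9.8·cos 36° = 507.4 N.
Along the slope the weight component is m g sin θ = 368.7 N; friction must supply exactly this, acting up-slope.
Static friction can supply at most μ_s N = 314.6 N.
Since |368.7| > 314.6 N, static friction cannot hold it; the block slides down the incline and kinetic friction applies: f = μ_k N = 0.54 × 507.4 = 274 N.

f ≈ 274 N (up the incline)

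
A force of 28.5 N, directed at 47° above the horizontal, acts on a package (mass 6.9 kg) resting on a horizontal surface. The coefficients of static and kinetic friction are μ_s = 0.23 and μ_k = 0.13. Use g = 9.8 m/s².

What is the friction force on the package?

f ≈ 6.08 N

Vertical equilibrium gives N = m g − P sin α = 46.78 N.
Horizontally, friction must balance P cos α = 19.44 N.
The static-friction limit is μ_s N = 10.76 N.
19.44 > 10.76 N → the package slides; f = μ_k N = 0.13×46.78 = 6.08 N.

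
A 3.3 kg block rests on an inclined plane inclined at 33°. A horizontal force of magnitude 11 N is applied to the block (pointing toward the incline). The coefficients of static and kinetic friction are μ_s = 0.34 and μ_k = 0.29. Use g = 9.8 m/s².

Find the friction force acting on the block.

Resolve perpendicular to the incline: N = m g cos θ + P sin θ = 3.3×9.8×cos 33° + 11×sin 33° = 33.11 N.
Along the incline, the net driving force (taking up-slope positive) is P cos θ − m g sin θ = 9.225 − 17.61 = -8.388 N, so equilibrium requires friction f = 8.388 N (up-slope).
Maximum static friction: μ_s N = 0.34 × 33.11 = 11.26 N.
|f_req| = 8.388 ≤ 11.26 N → the block is in equilibrium; friction equals the required value.

f ≈ 8.39 N (up the incline)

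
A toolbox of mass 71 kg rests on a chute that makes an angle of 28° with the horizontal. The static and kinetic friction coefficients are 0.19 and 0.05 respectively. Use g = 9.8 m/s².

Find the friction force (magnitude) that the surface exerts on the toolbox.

The normal reaction is N = m g cos θ = 614.4 N.
For equilibrium along the incline, friction must balance the weight component: f = m g sin θ = 326.7 N up the slope.
The static-friction ceiling is μ_s N = 0.19 × 614.4 = 116.7 N.
|326.7| exceeds 116.7 N, so the toolbox slips down-slope; friction is kinetic, f = μ_k N = 0.05×614.4 = 30.7 N.

f ≈ 30.7 N (up the incline)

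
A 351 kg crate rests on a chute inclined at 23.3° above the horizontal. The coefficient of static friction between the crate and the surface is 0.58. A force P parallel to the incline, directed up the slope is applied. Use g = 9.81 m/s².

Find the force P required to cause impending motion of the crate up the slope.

At impending motion up the slope, friction acts down-slope at its limit: f = μ_s N.
P is parallel to the surface, so N = m g cos θ = 3160 N.
Along the incline: P = m g sin θ + μ_s N = 1360 + 0.58×3160 = 3200 N.

P ≈ 3200 N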